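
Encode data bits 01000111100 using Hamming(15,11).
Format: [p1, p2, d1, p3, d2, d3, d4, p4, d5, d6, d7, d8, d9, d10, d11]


Parity bits: p1=1, p2=0, p3=1, p4=0

100110000111100


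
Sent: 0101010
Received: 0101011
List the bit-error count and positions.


XOR: 0000001

1 error(s) at position(s): 6


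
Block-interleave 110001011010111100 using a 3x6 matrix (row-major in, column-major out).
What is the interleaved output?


Matrix:
  110001
  011010
  111100
Read columns: 101111011001010100

101111011001010100


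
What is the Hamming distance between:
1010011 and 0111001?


XOR: 1101010
Count of 1s: 4

4


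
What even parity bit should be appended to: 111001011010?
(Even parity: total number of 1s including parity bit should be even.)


Number of 1s in data: 7
Parity bit: 1

1


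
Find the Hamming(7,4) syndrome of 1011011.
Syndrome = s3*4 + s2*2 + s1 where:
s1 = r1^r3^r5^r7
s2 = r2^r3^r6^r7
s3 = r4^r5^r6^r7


s1=1, s2=1, s3=1

Syndrome = 7 (error at position 7)


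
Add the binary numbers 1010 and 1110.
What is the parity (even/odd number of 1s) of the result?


1010 = 10
1110 = 14
Sum = 24 = 11000
1s count = 2

even parity (2 ones in 11000)


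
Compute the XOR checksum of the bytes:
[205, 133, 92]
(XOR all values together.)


XOR chain: 205 ^ 133 ^ 92 = 20

20


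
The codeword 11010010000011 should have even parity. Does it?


Number of 1s: 6

Yes, parity is correct (6 ones)


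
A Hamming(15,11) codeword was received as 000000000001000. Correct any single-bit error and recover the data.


Syndrome = 12: error at position 12

Data: 00000000000 (corrected bit 12)


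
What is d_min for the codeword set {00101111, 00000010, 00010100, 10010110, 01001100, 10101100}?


Comparing all pairs, minimum distance: 2
Can detect 1 errors, correct 0 errors

2


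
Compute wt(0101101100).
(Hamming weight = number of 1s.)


Counting 1s in 0101101100

5


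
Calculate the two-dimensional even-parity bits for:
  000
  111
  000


Row parities: 010
Column parities: 111

Row P: 010, Col P: 111, Corner: 1


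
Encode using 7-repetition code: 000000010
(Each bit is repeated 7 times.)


Each bit -> 7 copies

000000000000000000000000000000000000000000000000011111110000000


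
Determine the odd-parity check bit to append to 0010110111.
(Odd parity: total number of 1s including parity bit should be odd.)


Number of 1s in data: 6
Parity bit: 1

1


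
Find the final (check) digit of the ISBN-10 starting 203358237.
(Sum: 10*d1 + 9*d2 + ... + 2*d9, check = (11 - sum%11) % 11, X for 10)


Weighted sum: 166
166 mod 11 = 1

Check digit: X


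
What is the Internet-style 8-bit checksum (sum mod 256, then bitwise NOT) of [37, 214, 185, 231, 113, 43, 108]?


Sum = 931 mod 256 = 163
Complement = 92

92


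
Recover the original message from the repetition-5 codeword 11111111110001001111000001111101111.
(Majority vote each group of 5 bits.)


Groups: 11111, 11111, 00010, 01111, 00000, 11111, 01111
Majority votes: 1101011

1101011


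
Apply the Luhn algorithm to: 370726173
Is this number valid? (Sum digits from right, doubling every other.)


Luhn sum = 27
27 mod 10 = 7

Invalid (Luhn sum mod 10 = 7)


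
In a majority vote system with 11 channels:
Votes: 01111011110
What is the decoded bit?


Ones: 8 out of 11
Threshold: 6

1 (8/11 voted 1)


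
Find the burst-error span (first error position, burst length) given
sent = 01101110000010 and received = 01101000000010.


XOR: 00000110000000

Burst at position 5, length 2


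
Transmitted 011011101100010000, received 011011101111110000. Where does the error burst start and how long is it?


XOR: 000000000011100000

Burst at position 10, length 3


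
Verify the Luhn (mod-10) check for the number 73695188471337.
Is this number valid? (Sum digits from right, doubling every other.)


Luhn sum = 70
70 mod 10 = 0

Valid (Luhn sum mod 10 = 0)


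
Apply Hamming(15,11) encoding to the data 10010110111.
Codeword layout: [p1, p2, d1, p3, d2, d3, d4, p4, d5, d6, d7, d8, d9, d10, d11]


Parity bits: p1=1, p2=0, p3=0, p4=1

101000110110111


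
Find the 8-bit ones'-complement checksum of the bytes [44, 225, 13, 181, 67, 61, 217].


Sum = 808 mod 256 = 40
Complement = 215

215


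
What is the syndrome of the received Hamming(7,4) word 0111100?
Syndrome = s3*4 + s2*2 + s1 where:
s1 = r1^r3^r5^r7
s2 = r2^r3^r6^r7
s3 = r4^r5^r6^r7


s1=0, s2=0, s3=0

Syndrome = 0 (no error)


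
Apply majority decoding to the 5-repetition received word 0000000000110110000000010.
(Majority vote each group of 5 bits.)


Groups: 00000, 00000, 11011, 00000, 00010
Majority votes: 00100

00100


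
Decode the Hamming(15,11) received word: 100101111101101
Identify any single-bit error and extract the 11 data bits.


Syndrome = 1: error at position 1

Data: 00111101101 (corrected bit 1)


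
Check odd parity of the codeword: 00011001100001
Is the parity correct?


Number of 1s: 5

Yes, parity is correct (5 ones)


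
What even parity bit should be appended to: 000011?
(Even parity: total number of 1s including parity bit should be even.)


Number of 1s in data: 2
Parity bit: 0

0


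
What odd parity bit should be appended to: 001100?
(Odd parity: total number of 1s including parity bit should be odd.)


Number of 1s in data: 2
Parity bit: 1

1


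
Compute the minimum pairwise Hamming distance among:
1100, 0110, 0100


Comparing all pairs, minimum distance: 1
Can detect 0 errors, correct 0 errors

1


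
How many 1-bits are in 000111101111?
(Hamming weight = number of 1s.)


Counting 1s in 000111101111

8


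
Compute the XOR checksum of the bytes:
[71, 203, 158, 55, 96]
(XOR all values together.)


XOR chain: 71 ^ 203 ^ 158 ^ 55 ^ 96 = 69

69


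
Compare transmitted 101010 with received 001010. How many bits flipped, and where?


XOR: 100000

1 error(s) at position(s): 0


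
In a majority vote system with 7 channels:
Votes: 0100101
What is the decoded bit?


Ones: 3 out of 7
Threshold: 4

0 (3/7 voted 1)


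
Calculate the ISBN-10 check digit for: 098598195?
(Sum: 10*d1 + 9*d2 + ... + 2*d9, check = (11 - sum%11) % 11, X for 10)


Weighted sum: 315
315 mod 11 = 7

Check digit: 4


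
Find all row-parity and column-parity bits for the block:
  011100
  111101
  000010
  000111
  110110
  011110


Row parities: 111100
Column parities: 001100

Row P: 111100, Col P: 001100, Corner: 0


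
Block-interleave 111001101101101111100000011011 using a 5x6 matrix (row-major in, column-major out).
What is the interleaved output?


Matrix:
  111001
  101101
  101111
  100000
  011011
Read columns: 111101000111101011000010111101

111101000111101011000010111101


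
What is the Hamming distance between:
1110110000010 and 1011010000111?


XOR: 0101100000101
Count of 1s: 5

5


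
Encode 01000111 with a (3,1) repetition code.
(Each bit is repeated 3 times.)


Each bit -> 3 copies

000111000000000111111111


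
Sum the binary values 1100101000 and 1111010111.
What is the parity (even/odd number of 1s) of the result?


1100101000 = 808
1111010111 = 983
Sum = 1791 = 11011111111
1s count = 10

even parity (10 ones in 11011111111)


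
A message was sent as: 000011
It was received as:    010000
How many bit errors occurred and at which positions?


XOR: 010011

3 error(s) at position(s): 1, 4, 5


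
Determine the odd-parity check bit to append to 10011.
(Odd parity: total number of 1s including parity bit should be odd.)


Number of 1s in data: 3
Parity bit: 0

0


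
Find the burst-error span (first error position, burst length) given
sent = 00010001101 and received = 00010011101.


XOR: 00000010000

Burst at position 6, length 1


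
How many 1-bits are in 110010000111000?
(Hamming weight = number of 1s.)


Counting 1s in 110010000111000

6


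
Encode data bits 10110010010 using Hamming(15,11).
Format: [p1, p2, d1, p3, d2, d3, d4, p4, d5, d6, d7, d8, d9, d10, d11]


Parity bits: p1=1, p2=1, p3=1, p4=0

111101100010010


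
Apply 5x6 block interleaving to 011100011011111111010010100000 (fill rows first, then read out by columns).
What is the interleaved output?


Matrix:
  011100
  011011
  111111
  010010
  100000
Read columns: 001011111011100101000111001100

001011111011100101000111001100


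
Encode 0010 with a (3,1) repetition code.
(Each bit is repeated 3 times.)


Each bit -> 3 copies

000000111000


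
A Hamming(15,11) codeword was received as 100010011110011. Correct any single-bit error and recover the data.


Syndrome = 5: error at position 5

Data: 00001110011 (corrected bit 5)


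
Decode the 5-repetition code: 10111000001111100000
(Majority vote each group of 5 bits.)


Groups: 10111, 00000, 11111, 00000
Majority votes: 1010

1010


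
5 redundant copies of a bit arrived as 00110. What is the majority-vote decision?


Ones: 2 out of 5
Threshold: 3

0 (2/5 voted 1)


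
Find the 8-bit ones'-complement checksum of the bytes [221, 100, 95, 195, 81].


Sum = 692 mod 256 = 180
Complement = 75

75


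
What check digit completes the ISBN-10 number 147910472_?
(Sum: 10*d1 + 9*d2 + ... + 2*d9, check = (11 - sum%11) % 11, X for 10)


Weighted sum: 212
212 mod 11 = 3

Check digit: 8


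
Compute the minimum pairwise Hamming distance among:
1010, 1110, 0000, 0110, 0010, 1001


Comparing all pairs, minimum distance: 1
Can detect 0 errors, correct 0 errors

1


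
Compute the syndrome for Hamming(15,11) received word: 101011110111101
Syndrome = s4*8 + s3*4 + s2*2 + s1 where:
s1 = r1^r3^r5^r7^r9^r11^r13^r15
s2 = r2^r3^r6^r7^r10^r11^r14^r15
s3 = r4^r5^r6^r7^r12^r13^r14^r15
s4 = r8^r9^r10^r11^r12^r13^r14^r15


s1=1, s2=0, s3=0, s4=0

Syndrome = 1 (error at position 1)


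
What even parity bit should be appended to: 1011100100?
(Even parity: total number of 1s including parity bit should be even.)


Number of 1s in data: 5
Parity bit: 1

1


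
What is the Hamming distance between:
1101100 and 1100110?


XOR: 0001010
Count of 1s: 2

2


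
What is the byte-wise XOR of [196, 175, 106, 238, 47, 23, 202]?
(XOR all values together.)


XOR chain: 196 ^ 175 ^ 106 ^ 238 ^ 47 ^ 23 ^ 202 = 29

29


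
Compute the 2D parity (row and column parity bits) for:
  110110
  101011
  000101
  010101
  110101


Row parities: 00010
Column parities: 111000

Row P: 00010, Col P: 111000, Corner: 1


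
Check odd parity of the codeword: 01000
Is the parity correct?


Number of 1s: 1

Yes, parity is correct (1 ones)


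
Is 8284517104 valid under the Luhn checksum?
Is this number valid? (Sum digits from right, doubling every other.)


Luhn sum = 32
32 mod 10 = 2

Invalid (Luhn sum mod 10 = 2)


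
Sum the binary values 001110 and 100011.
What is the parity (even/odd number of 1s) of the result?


001110 = 14
100011 = 35
Sum = 49 = 110001
1s count = 3

odd parity (3 ones in 110001)


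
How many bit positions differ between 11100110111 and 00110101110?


XOR: 11010011001
Count of 1s: 6

6


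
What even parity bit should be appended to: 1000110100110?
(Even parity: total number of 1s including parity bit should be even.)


Number of 1s in data: 6
Parity bit: 0

0


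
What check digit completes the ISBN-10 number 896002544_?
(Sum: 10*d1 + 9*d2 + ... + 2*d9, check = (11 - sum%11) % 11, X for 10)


Weighted sum: 259
259 mod 11 = 6

Check digit: 5


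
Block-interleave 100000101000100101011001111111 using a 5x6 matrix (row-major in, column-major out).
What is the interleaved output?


Matrix:
  100000
  101000
  100101
  011001
  111111
Read columns: 111010001101011001010000100111

111010001101011001010000100111


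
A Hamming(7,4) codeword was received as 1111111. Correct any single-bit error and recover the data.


Syndrome = 0: no error detected

Data: 1111 (no errors)


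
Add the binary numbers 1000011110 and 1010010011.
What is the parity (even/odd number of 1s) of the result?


1000011110 = 542
1010010011 = 659
Sum = 1201 = 10010110001
1s count = 5

odd parity (5 ones in 10010110001)


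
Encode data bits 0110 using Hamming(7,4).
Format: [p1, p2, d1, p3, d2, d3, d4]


Parity bits: p1=1, p2=1, p3=0

1100110


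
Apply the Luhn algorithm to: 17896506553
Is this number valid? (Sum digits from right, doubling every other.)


Luhn sum = 42
42 mod 10 = 2

Invalid (Luhn sum mod 10 = 2)


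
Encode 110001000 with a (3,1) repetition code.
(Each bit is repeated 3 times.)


Each bit -> 3 copies

111111000000000111000000000


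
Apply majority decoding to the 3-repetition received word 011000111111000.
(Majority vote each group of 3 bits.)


Groups: 011, 000, 111, 111, 000
Majority votes: 10110

10110


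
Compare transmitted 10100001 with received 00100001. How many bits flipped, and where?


XOR: 10000000

1 error(s) at position(s): 0


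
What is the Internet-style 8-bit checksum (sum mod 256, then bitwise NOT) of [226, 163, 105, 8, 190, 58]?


Sum = 750 mod 256 = 238
Complement = 17

17


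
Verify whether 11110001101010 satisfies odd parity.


Number of 1s: 8

No, parity error (8 ones)


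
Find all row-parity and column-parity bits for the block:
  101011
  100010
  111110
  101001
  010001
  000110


Row parities: 001100
Column parities: 001001

Row P: 001100, Col P: 001001, Corner: 0


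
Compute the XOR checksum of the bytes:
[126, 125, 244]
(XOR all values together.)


XOR chain: 126 ^ 125 ^ 244 = 247

247


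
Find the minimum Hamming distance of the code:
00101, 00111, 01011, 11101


Comparing all pairs, minimum distance: 1
Can detect 0 errors, correct 0 errors

1


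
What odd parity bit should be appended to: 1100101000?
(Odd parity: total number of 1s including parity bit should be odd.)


Number of 1s in data: 4
Parity bit: 1

1


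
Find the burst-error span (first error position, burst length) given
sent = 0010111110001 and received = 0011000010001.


XOR: 0001111100000

Burst at position 3, length 5


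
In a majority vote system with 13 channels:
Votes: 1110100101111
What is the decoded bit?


Ones: 9 out of 13
Threshold: 7

1 (9/13 voted 1)


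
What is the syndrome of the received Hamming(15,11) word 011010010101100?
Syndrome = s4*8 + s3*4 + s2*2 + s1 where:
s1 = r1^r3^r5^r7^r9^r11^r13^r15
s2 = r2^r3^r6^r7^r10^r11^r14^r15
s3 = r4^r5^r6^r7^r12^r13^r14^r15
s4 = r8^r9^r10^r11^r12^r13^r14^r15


s1=1, s2=1, s3=1, s4=0

Syndrome = 7 (error at position 7)


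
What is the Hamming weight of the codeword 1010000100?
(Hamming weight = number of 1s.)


Counting 1s in 1010000100

3


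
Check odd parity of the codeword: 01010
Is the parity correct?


Number of 1s: 2

No, parity error (2 ones)


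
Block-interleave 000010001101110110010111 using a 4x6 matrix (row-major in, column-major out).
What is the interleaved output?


Matrix:
  000010
  001101
  110110
  010111
Read columns: 001000110100011110110101

001000110100011110110101


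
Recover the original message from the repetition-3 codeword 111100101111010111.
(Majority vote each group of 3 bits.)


Groups: 111, 100, 101, 111, 010, 111
Majority votes: 101101

101101


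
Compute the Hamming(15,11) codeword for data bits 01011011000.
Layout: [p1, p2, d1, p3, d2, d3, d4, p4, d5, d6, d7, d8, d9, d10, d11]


Parity bits: p1=0, p2=0, p3=1, p4=1

000110111011000


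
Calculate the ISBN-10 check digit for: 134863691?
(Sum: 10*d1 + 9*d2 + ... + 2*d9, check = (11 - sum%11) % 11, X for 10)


Weighted sum: 229
229 mod 11 = 9

Check digit: 2


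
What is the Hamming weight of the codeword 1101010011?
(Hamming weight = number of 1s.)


Counting 1s in 1101010011

6


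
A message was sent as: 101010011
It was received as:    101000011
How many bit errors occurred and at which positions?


XOR: 000010000

1 error(s) at position(s): 4


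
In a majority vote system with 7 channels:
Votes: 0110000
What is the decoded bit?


Ones: 2 out of 7
Threshold: 4

0 (2/7 voted 1)


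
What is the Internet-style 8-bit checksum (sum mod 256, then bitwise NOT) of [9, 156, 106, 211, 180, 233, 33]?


Sum = 928 mod 256 = 160
Complement = 95

95


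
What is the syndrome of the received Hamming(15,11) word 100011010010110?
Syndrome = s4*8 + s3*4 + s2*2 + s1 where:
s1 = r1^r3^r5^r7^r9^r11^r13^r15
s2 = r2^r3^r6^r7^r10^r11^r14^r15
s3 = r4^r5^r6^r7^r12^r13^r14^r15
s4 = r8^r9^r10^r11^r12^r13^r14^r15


s1=0, s2=1, s3=0, s4=0

Syndrome = 2 (error at position 2)


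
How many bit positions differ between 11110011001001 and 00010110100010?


XOR: 11100101101011
Count of 1s: 9

9


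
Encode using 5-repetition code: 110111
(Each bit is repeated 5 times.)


Each bit -> 5 copies

111111111100000111111111111111


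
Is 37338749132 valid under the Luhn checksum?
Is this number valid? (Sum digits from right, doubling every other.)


Luhn sum = 52
52 mod 10 = 2

Invalid (Luhn sum mod 10 = 2)


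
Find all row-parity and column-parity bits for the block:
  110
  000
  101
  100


Row parities: 0001
Column parities: 111

Row P: 0001, Col P: 111, Corner: 1


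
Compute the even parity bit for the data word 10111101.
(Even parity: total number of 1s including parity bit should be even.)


Number of 1s in data: 6
Parity bit: 0

0


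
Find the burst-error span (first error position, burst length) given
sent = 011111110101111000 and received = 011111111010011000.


XOR: 000000001111100000

Burst at position 8, length 5


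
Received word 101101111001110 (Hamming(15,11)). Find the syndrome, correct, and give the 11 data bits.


Syndrome = 9: error at position 9

Data: 10110001110 (corrected bit 9)


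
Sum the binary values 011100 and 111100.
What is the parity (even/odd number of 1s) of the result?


011100 = 28
111100 = 60
Sum = 88 = 1011000
1s count = 3

odd parity (3 ones in 1011000)


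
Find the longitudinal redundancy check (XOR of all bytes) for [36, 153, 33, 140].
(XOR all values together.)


XOR chain: 36 ^ 153 ^ 33 ^ 140 = 16

16


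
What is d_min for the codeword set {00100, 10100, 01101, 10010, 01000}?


Comparing all pairs, minimum distance: 1
Can detect 0 errors, correct 0 errors

1


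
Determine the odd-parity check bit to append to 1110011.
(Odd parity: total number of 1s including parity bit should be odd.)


Number of 1s in data: 5
Parity bit: 0

0


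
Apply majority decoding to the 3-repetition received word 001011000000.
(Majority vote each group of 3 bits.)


Groups: 001, 011, 000, 000
Majority votes: 0100

0100


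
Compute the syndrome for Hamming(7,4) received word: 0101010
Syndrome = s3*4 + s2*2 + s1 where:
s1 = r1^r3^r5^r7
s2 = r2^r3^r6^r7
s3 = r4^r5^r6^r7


s1=0, s2=0, s3=0

Syndrome = 0 (no error)


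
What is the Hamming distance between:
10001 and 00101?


XOR: 10100
Count of 1s: 2

2


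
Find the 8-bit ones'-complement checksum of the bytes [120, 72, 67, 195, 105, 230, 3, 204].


Sum = 996 mod 256 = 228
Complement = 27

27


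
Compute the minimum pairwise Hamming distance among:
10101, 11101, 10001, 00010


Comparing all pairs, minimum distance: 1
Can detect 0 errors, correct 0 errors

1


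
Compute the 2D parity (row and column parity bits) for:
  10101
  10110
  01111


Row parities: 110
Column parities: 01100

Row P: 110, Col P: 01100, Corner: 0


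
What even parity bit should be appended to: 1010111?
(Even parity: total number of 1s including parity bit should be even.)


Number of 1s in data: 5
Parity bit: 1

1


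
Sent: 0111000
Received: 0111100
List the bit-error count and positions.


XOR: 0000100

1 error(s) at position(s): 4


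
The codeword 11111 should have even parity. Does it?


Number of 1s: 5

No, parity error (5 ones)


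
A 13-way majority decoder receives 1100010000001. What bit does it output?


Ones: 4 out of 13
Threshold: 7

0 (4/13 voted 1)


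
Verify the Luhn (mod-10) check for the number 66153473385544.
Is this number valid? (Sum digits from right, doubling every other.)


Luhn sum = 66
66 mod 10 = 6

Invalid (Luhn sum mod 10 = 6)


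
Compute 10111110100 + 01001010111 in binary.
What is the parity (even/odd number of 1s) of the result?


10111110100 = 1524
01001010111 = 599
Sum = 2123 = 100001001011
1s count = 5

odd parity (5 ones in 100001001011)


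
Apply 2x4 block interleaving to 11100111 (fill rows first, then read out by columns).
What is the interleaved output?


Matrix:
  1110
  0111
Read columns: 10111101

10111101


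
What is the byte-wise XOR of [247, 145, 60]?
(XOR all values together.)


XOR chain: 247 ^ 145 ^ 60 = 90

90


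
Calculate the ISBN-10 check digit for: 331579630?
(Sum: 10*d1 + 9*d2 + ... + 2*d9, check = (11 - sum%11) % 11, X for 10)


Weighted sum: 220
220 mod 11 = 0

Check digit: 0


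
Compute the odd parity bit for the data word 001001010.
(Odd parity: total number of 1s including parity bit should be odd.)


Number of 1s in data: 3
Parity bit: 0

0


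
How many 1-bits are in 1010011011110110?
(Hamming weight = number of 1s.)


Counting 1s in 1010011011110110

10


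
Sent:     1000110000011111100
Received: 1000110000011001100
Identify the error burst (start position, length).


XOR: 0000000000000110000

Burst at position 13, length 2


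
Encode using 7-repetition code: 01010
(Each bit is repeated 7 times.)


Each bit -> 7 copies

00000001111111000000011111110000000


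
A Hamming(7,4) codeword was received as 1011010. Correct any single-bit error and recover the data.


Syndrome = 0: no error detected

Data: 1010 (no errors)


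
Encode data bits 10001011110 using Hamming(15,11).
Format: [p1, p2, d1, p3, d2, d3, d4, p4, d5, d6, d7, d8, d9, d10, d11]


Parity bits: p1=0, p2=1, p3=1, p4=1

011100011011110


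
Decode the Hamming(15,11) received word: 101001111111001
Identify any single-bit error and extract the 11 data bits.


Syndrome = 0: no error detected

Data: 10111111001 (no errors)


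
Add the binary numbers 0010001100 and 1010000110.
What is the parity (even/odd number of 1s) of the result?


0010001100 = 140
1010000110 = 646
Sum = 786 = 1100010010
1s count = 4

even parity (4 ones in 1100010010)


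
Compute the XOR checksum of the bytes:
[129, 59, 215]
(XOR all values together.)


XOR chain: 129 ^ 59 ^ 215 = 109

109


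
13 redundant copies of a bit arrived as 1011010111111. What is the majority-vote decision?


Ones: 10 out of 13
Threshold: 7

1 (10/13 voted 1)


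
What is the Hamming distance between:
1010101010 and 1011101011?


XOR: 0001000001
Count of 1s: 2

2


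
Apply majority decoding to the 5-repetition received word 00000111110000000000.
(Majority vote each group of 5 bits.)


Groups: 00000, 11111, 00000, 00000
Majority votes: 0100

0100


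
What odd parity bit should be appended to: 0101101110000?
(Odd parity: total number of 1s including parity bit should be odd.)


Number of 1s in data: 6
Parity bit: 1

1


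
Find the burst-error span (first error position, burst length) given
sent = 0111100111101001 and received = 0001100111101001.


XOR: 0110000000000000

Burst at position 1, length 2


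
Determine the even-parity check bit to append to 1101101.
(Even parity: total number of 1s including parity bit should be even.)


Number of 1s in data: 5
Parity bit: 1

1


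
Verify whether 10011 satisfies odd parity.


Number of 1s: 3

Yes, parity is correct (3 ones)


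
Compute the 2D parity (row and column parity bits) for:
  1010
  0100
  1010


Row parities: 010
Column parities: 0100

Row P: 010, Col P: 0100, Corner: 1


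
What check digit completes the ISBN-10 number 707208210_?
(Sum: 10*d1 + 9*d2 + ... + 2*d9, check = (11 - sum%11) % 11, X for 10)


Weighted sum: 191
191 mod 11 = 4

Check digit: 7


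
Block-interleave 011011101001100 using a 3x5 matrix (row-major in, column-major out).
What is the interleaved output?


Matrix:
  01101
  11010
  01100
Read columns: 010111101010100

010111101010100


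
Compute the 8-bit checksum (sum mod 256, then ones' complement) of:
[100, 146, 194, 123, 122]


Sum = 685 mod 256 = 173
Complement = 82

82


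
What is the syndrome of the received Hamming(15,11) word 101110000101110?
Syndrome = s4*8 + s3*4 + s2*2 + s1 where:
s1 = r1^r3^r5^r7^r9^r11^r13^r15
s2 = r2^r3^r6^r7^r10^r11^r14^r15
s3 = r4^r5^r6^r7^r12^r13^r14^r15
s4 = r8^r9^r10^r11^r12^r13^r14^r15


s1=0, s2=1, s3=1, s4=0

Syndrome = 6 (error at position 6)


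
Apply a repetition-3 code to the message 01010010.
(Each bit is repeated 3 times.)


Each bit -> 3 copies

000111000111000000111000


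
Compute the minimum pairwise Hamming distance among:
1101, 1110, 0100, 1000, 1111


Comparing all pairs, minimum distance: 1
Can detect 0 errors, correct 0 errors

1


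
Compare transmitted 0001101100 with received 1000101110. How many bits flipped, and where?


XOR: 1001000010

3 error(s) at position(s): 0, 3, 8


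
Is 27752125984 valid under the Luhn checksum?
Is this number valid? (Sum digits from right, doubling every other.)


Luhn sum = 42
42 mod 10 = 2

Invalid (Luhn sum mod 10 = 2)


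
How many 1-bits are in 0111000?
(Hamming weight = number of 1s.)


Counting 1s in 0111000

3


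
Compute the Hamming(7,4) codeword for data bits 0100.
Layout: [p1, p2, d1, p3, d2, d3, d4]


Parity bits: p1=1, p2=0, p3=1

1001100


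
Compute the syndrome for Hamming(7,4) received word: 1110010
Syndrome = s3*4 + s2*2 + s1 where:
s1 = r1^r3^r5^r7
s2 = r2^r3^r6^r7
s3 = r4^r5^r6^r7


s1=0, s2=1, s3=1

Syndrome = 6 (error at position 6)


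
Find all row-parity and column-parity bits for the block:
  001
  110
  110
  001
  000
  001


Row parities: 100101
Column parities: 001

Row P: 100101, Col P: 001, Corner: 1


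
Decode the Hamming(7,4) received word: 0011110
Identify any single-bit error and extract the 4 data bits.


Syndrome = 4: error at position 4

Data: 1110 (corrected bit 4)


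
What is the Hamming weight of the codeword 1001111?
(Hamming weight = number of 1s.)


Counting 1s in 1001111

5


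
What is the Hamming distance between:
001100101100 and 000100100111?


XOR: 001000001011
Count of 1s: 4

4


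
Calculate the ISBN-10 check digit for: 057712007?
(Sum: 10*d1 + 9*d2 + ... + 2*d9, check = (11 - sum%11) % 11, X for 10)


Weighted sum: 180
180 mod 11 = 4

Check digit: 7


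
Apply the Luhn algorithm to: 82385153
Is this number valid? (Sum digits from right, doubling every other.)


Luhn sum = 29
29 mod 10 = 9

Invalid (Luhn sum mod 10 = 9)


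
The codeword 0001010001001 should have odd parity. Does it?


Number of 1s: 4

No, parity error (4 ones)


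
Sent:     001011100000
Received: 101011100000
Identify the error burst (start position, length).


XOR: 100000000000

Burst at position 0, length 1


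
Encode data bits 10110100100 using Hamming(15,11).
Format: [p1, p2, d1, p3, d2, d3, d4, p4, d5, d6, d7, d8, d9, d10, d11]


Parity bits: p1=1, p2=0, p3=1, p4=0

101101100100100


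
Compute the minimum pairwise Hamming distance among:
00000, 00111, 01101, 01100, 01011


Comparing all pairs, minimum distance: 1
Can detect 0 errors, correct 0 errors

1


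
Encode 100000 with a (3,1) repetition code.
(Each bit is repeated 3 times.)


Each bit -> 3 copies

111000000000000000


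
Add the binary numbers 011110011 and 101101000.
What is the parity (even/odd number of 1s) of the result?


011110011 = 243
101101000 = 360
Sum = 603 = 1001011011
1s count = 6

even parity (6 ones in 1001011011)


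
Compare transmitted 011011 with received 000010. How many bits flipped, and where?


XOR: 011001

3 error(s) at position(s): 1, 2, 5


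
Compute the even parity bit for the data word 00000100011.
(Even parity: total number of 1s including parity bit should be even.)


Number of 1s in data: 3
Parity bit: 1

1


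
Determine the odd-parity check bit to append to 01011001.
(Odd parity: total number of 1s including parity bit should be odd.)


Number of 1s in data: 4
Parity bit: 1

1


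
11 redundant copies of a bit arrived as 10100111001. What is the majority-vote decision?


Ones: 6 out of 11
Threshold: 6

1 (6/11 voted 1)


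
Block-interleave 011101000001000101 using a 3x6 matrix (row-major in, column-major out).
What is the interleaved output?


Matrix:
  011101
  000001
  000101
Read columns: 000100100101000111

000100100101000111


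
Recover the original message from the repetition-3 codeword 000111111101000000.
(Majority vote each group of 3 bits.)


Groups: 000, 111, 111, 101, 000, 000
Majority votes: 011100

011100


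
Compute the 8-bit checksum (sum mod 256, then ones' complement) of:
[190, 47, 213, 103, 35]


Sum = 588 mod 256 = 76
Complement = 179

179


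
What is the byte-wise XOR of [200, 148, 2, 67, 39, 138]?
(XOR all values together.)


XOR chain: 200 ^ 148 ^ 2 ^ 67 ^ 39 ^ 138 = 176

176


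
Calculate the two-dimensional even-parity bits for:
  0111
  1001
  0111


Row parities: 101
Column parities: 1001

Row P: 101, Col P: 1001, Corner: 0


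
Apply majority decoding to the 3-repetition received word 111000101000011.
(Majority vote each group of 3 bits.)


Groups: 111, 000, 101, 000, 011
Majority votes: 10101

10101


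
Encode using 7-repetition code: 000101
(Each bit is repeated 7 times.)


Each bit -> 7 copies

000000000000000000000111111100000001111111


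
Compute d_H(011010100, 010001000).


XOR: 001011100
Count of 1s: 4

4


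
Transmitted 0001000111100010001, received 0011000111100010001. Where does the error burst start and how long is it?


XOR: 0010000000000000000

Burst at position 2, length 1


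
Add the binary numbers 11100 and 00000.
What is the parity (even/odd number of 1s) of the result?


11100 = 28
00000 = 0
Sum = 28 = 11100
1s count = 3

odd parity (3 ones in 11100)


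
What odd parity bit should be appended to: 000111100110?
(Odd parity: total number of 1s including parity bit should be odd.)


Number of 1s in data: 6
Parity bit: 1

1


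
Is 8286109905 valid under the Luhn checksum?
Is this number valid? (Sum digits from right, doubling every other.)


Luhn sum = 47
47 mod 10 = 7

Invalid (Luhn sum mod 10 = 7)


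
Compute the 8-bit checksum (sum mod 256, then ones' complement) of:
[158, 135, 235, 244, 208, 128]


Sum = 1108 mod 256 = 84
Complement = 171

171


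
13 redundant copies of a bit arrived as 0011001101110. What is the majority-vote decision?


Ones: 7 out of 13
Threshold: 7

1 (7/13 voted 1)


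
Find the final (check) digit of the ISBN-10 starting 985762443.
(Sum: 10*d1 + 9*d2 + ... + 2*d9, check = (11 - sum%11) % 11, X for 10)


Weighted sum: 331
331 mod 11 = 1

Check digit: X


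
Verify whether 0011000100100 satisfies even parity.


Number of 1s: 4

Yes, parity is correct (4 ones)


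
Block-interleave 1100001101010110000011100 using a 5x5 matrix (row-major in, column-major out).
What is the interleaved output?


Matrix:
  11000
  01101
  01011
  00000
  11100
Read columns: 1000111101010010010001100

1000111101010010010001100


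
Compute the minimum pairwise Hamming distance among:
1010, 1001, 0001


Comparing all pairs, minimum distance: 1
Can detect 0 errors, correct 0 errors

1


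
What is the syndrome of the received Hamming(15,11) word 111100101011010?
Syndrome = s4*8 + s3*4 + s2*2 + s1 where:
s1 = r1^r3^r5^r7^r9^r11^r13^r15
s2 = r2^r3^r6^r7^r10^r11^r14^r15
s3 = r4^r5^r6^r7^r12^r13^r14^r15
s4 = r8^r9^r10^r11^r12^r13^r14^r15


s1=1, s2=1, s3=0, s4=0

Syndrome = 3 (error at position 3)


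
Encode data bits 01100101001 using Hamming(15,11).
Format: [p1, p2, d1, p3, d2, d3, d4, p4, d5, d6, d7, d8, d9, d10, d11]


Parity bits: p1=0, p2=1, p3=0, p4=1

010011010101001


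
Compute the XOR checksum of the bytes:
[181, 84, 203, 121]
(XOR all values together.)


XOR chain: 181 ^ 84 ^ 203 ^ 121 = 83

83


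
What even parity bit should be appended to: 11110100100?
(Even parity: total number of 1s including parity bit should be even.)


Number of 1s in data: 6
Parity bit: 0

0


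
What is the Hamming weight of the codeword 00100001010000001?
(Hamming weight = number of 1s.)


Counting 1s in 00100001010000001

4


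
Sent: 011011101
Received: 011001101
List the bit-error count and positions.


XOR: 000010000

1 error(s) at position(s): 4


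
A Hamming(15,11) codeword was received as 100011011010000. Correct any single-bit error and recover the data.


Syndrome = 8: error at position 8

Data: 01101010000 (corrected bit 8)


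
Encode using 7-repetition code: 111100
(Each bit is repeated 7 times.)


Each bit -> 7 copies

111111111111111111111111111100000000000000


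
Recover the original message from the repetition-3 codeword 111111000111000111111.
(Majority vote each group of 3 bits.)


Groups: 111, 111, 000, 111, 000, 111, 111
Majority votes: 1101011

1101011


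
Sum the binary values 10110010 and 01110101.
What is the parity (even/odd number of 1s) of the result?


10110010 = 178
01110101 = 117
Sum = 295 = 100100111
1s count = 5

odd parity (5 ones in 100100111)


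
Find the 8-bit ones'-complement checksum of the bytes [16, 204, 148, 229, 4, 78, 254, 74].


Sum = 1007 mod 256 = 239
Complement = 16

16


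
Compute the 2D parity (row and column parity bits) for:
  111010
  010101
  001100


Row parities: 010
Column parities: 100011

Row P: 010, Col P: 100011, Corner: 1


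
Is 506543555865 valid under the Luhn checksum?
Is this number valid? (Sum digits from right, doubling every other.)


Luhn sum = 43
43 mod 10 = 3

Invalid (Luhn sum mod 10 = 3)


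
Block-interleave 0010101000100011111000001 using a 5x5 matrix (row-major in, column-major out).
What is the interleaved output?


Matrix:
  00101
  01000
  10001
  11110
  00001
Read columns: 0011001010100100001010101

0011001010100100001010101


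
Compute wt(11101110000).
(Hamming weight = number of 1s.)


Counting 1s in 11101110000

6


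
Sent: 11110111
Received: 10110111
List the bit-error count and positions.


XOR: 01000000

1 error(s) at position(s): 1


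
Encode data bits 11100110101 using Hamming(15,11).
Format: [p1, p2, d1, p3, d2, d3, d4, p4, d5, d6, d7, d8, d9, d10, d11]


Parity bits: p1=1, p2=1, p3=0, p4=0

111011000110101


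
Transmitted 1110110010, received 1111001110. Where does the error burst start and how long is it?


XOR: 0001111100

Burst at position 3, length 5


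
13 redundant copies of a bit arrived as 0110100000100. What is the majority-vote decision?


Ones: 4 out of 13
Threshold: 7

0 (4/13 voted 1)


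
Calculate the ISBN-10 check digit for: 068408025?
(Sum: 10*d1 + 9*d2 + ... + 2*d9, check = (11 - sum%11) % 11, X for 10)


Weighted sum: 202
202 mod 11 = 4

Check digit: 7


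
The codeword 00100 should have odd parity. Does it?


Number of 1s: 1

Yes, parity is correct (1 ones)


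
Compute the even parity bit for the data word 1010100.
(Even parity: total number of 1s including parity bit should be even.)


Number of 1s in data: 3
Parity bit: 1

1


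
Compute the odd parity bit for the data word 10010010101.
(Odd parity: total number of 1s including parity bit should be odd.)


Number of 1s in data: 5
Parity bit: 0

0


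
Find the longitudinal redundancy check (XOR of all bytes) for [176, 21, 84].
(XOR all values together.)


XOR chain: 176 ^ 21 ^ 84 = 241

241


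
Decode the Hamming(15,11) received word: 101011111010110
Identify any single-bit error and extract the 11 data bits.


Syndrome = 15: error at position 15

Data: 11111010111 (corrected bit 15)


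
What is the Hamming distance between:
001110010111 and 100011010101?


XOR: 101101000010
Count of 1s: 5

5


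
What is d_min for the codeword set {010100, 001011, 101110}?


Comparing all pairs, minimum distance: 3
Can detect 2 errors, correct 1 errors

3


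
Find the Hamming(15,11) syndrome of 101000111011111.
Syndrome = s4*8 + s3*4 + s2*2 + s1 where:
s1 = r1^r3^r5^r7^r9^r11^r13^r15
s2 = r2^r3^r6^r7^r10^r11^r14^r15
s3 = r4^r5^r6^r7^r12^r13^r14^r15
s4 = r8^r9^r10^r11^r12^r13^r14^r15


s1=1, s2=1, s3=1, s4=1

Syndrome = 15 (error at position 15)


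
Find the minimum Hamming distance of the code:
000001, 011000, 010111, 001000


Comparing all pairs, minimum distance: 1
Can detect 0 errors, correct 0 errors

1


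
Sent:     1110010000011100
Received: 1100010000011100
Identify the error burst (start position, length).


XOR: 0010000000000000

Burst at position 2, length 1


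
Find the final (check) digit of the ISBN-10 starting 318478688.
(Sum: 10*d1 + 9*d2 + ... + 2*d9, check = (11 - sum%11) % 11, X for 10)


Weighted sum: 277
277 mod 11 = 2

Check digit: 9


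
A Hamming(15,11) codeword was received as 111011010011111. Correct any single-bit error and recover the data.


Syndrome = 0: no error detected

Data: 11100011111 (no errors)


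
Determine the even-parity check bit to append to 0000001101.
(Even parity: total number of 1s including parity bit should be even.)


Number of 1s in data: 3
Parity bit: 1

1


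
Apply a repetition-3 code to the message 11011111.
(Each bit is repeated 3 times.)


Each bit -> 3 copies

111111000111111111111111


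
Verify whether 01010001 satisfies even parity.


Number of 1s: 3

No, parity error (3 ones)


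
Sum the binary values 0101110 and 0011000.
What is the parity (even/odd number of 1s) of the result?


0101110 = 46
0011000 = 24
Sum = 70 = 1000110
1s count = 3

odd parity (3 ones in 1000110)


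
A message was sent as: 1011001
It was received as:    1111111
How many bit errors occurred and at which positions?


XOR: 0100110

3 error(s) at position(s): 1, 4, 5


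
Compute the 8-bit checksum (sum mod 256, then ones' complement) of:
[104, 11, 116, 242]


Sum = 473 mod 256 = 217
Complement = 38

38


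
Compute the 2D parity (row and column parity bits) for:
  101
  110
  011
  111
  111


Row parities: 00011
Column parities: 000

Row P: 00011, Col P: 000, Corner: 0


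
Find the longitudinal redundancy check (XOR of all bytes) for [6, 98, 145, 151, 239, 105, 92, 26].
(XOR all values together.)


XOR chain: 6 ^ 98 ^ 145 ^ 151 ^ 239 ^ 105 ^ 92 ^ 26 = 162

162


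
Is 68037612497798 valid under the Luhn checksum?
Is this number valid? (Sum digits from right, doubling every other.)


Luhn sum = 75
75 mod 10 = 5

Invalid (Luhn sum mod 10 = 5)


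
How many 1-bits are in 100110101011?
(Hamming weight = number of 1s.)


Counting 1s in 100110101011

7


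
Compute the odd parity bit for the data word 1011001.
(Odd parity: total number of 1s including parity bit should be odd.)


Number of 1s in data: 4
Parity bit: 1

1


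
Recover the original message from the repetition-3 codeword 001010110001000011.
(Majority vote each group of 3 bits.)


Groups: 001, 010, 110, 001, 000, 011
Majority votes: 001001

001001


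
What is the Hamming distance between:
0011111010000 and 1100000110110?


XOR: 1111111100110
Count of 1s: 10

10


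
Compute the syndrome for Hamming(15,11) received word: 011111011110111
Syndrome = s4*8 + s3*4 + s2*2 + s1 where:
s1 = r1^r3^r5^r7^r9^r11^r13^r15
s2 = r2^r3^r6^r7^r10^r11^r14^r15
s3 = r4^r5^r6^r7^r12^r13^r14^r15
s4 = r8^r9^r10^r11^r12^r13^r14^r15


s1=0, s2=1, s3=0, s4=1

Syndrome = 10 (error at position 10)
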